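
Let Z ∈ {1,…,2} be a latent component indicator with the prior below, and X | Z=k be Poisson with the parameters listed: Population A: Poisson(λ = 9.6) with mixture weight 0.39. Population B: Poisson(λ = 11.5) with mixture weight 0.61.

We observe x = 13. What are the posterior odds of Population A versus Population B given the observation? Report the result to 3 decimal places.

Posterior odds = (P(Z=i) f_i(x)) / (P(Z=j) f_j(x)); the normalising sum cancels.
Component likelihoods at x = 13:
  f_A = e^(−9.6)·9.6^13/13! = 0.0639762
  f_B = e^(−11.5)·11.5^13/13! = 0.100093
0.0249507 / 0.0610569 ≈ 0.409

0.409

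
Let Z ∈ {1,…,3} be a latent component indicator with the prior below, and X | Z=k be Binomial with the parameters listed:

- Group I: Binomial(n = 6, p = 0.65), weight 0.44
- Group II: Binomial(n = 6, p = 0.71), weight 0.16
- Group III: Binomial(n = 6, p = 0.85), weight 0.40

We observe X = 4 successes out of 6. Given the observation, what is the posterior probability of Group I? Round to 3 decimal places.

P(component k | x) = π_k·f_k(x) / marginal(x), where marginal(x) = Σ_j π_j·f_j(x).
Evaluate each component's likelihood at the observed value:
  p_I = C(6,4)·0.65^4·0.35^2 = 15·0.178506·0.1225 = 0.328005
  p_II = C(6,4)·0.71^4·0.29^2 = 15·0.254117·0.0841 = 0.320568
  p_III = C(6,4)·0.85^4·0.15^2 = 15·0.522006·0.0225 = 0.176177
Multiply by the mixture weights:
  π_I·p_I = 0.44 × 0.328005 = 0.144322
  π_II·p_II = 0.16 × 0.320568 = 0.0512909
  π_III·p_III = 0.40 × 0.176177 = 0.0704708
Marginal: 0.144322 + 0.0512909 + 0.0704708 = 0.266084
Responsibility of Group I: 0.144322 / 0.266084 ≈ 0.542

0.542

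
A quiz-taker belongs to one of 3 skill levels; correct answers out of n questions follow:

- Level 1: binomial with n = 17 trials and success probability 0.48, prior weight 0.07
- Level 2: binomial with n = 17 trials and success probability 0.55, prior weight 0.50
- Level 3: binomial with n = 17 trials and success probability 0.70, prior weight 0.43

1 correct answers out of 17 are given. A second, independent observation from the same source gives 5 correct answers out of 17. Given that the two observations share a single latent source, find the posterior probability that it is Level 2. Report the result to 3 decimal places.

0.220

P(component k | x) = π_k·f_k(x) / marginal(x), where marginal(x) = Σ_j π_j·f_j(x).
Since both observations come from the same component, the likelihood for component k is f_k(x₁)·f_k(x₂).
  p_1 = [C(17,1)·0.48^1·0.52^16 = 17·0.48·2.85794e-05 = 0.000233208] × [0.0616306] = 1.43728e-05
  p_2 = [C(17,1)·0.55^1·0.45^16 = 17·0.55·2.82748e-06 = 2.6437e-05] × [0.021474] = 5.67709e-07
  p_3 = [C(17,1)·0.70^1·0.30^16 = 17·0.7·4.30467e-09 = 5.12256e-08] × [0.000552708] = 2.83128e-11
Unnormalised posteriors:
  π_1·p_1 = 0.07 × 1.43728e-05 = 1.00609e-06
  π_2·p_2 = 0.50 × 5.67709e-07 = 2.83854e-07
  π_3·p_3 = 0.43 × 2.83128e-11 = 1.21745e-11
Evidence: 1.00609e-06 + 2.83854e-07 + 1.21745e-11 = 1.28996e-06
P(Level 2 | data) = 2.83854e-07 / 1.28996e-06 ≈ 0.220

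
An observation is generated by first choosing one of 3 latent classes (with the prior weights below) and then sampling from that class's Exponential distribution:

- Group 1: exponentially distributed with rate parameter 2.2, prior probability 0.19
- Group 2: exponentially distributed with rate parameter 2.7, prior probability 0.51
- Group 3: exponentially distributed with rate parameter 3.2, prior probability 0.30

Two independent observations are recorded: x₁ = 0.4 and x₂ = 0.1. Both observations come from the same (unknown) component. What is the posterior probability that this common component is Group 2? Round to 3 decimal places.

0.510

Apply Bayes' rule: the posterior for each component is proportional to its prior times its likelihood at x.
Since both observations come from the same component, the likelihood for component k is f_k(x₁)·f_k(x₂).
  f_1 = [0.912522] × [1.76554] = 1.6111
  f_2 = [0.916908] × [2.06112] = 1.88986
  f_3 = [0.889719] × [2.32368] = 2.06742
Multiply by the mixture weights:
  P(Z=1)·f_1 = 0.19 × 1.6111 = 0.306108
  P(Z=2)·f_2 = 0.51 × 1.88986 = 0.963829
  P(Z=3)·f_3 = 0.30 × 2.06742 = 0.620226
Evidence: 0.306108 + 0.963829 + 0.620226 = 1.89016
Responsibility of Group 2: 0.963829 / 1.89016 ≈ 0.510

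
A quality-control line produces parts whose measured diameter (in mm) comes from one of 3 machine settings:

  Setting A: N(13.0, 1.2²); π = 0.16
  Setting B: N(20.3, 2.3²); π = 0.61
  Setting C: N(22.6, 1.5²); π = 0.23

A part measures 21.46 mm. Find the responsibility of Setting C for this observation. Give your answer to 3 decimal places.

0.330

By Bayes' theorem, P(k | x) = π_k f_k(x) / Σ_j π_j f_j(x).
Component likelihoods at x = 21.46 mm:
  L_A = (1/(1.2·√(2π)))·exp(−(21.46−13.0)²/(2·1.2²)) = 0.332452·exp(-24.85125) = 5.35757e-12
  L_B = (1/(2.3·√(2π)))·exp(−(21.46−20.3)²/(2·2.3²)) = 0.173453·exp(-0.12718) = 0.152738
  L_C = (1/(1.5·√(2π)))·exp(−(21.46−22.6)²/(2·1.5²)) = 0.265962·exp(-0.28880) = 0.199248
Weight by the priors:
  π_A·L_A = 0.16 × 5.35757e-12 = 8.57212e-13
  π_B·L_B = 0.61 × 0.152738 = 0.0931702
  π_C·L_C = 0.23 × 0.199248 = 0.0458271
Marginal: 8.57212e-13 + 0.0931702 + 0.0458271 = 0.138997
Responsibility of Setting C: 0.0458271 / 0.138997 ≈ 0.330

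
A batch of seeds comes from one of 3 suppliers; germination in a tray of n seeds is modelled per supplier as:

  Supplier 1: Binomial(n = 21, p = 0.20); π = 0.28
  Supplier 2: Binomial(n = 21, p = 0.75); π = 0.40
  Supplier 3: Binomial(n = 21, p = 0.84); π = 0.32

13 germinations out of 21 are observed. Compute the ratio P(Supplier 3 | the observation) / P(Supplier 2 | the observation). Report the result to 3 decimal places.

0.098

Only the two components matter; the odds are (w_i f_i(x)) / (w_j f_j(x)).
Binomial probabilities:
  f_1 = C(21,13)·0.20^13·0.80^8 = 203490·8.192e-10·0.167772 = 2.79675e-05
  f_2 = C(21,13)·0.75^13·0.25^8 = 203490·0.0237573·1.52588e-05 = 0.0737666
  f_3 = C(21,13)·0.84^13·0.16^8 = 203490·0.103665·4.29497e-07 = 0.00906011
0.00289924 / 0.0295066 ≈ 0.098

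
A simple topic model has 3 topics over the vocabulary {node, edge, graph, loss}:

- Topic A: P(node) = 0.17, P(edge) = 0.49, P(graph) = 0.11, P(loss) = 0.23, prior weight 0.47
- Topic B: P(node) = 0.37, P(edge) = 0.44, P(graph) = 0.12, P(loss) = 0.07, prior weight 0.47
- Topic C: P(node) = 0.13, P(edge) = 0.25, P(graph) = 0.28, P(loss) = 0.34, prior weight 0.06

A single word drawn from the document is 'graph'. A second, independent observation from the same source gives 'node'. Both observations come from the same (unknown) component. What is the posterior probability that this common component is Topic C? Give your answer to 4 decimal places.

0.0686

Posterior ∝ prior × likelihood, so P(k | x) ∝ P(Z=k) f_k(x); normalise over all components.
Since both observations come from the same component, the likelihood for component k is f_k(x₁)·f_k(x₂).
  L_A = [P(graph | comp) = 0.11] × [0.17] = 0.0187
  L_B = [P(graph | comp) = 0.12] × [0.37] = 0.0444
  L_C = [P(graph | comp) = 0.28] × [0.13] = 0.0364
Multiply by the mixture weights:
  P(Z=A)·L_A = 0.47 × 0.0187 = 0.008789
  P(Z=B)·L_B = 0.47 × 0.0444 = 0.020868
  P(Z=C)·L_C = 0.06 × 0.0364 = 0.002184
Marginal: 0.008789 + 0.020868 + 0.002184 = 0.031841
P(Topic C | x₁, x₂) ≈ 0.0686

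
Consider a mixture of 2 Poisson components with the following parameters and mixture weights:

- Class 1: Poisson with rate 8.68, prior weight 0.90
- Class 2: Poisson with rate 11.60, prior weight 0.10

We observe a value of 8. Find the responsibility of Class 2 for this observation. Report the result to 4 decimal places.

The responsibility of component k is π_k f_k(x) divided by Σ_j π_j f_j(x).
Poisson probabilities:
  p_1 = e^(−8.68)·8.68^8/8! = 0.135819
  p_2 = e^(−11.60)·11.60^8/8! = 0.0745294
Weight by the priors:
  π_1·p_1 = 0.90 × 0.135819 = 0.122237
  π_2·p_2 = 0.10 × 0.0745294 = 0.00745294
Evidence: 0.122237 + 0.00745294 = 0.12969
Responsibility of Class 2: 0.00745294 / 0.12969 ≈ 0.0575

0.0575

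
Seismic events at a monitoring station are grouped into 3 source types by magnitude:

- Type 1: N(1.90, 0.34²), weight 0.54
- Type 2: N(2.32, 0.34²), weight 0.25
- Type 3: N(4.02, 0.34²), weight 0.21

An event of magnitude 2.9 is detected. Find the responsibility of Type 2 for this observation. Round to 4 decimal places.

0.8785

The responsibility of component k is π_k f_k(x) divided by Σ_j π_j f_j(x).
Component likelihoods at x = 2.9:
  L_1 = (1/(0.34·√(2π)))·exp(−(2.9−1.90)²/(2·0.34²)) = 1.173360·exp(-4.32526) = 0.0155237
  L_2 = (1/(0.34·√(2π)))·exp(−(2.9−2.32)²/(2·0.34²)) = 1.173360·exp(-1.45502) = 0.273858
  L_3 = (1/(0.34·√(2π)))·exp(−(2.9−4.02)²/(2·0.34²)) = 1.173360·exp(-5.42561) = 0.0051656
Multiply by the mixture weights:
  π_1·L_1 = 0.54 × 0.0155237 = 0.00838279
  π_2·L_2 = 0.25 × 0.273858 = 0.0684645
  π_3·L_3 = 0.21 × 0.0051656 = 0.00108478
Normaliser: 0.00838279 + 0.0684645 + 0.00108478 = 0.077932
So the posterior for Type 2 is 0.0684645 / 0.077932 ≈ 0.8785.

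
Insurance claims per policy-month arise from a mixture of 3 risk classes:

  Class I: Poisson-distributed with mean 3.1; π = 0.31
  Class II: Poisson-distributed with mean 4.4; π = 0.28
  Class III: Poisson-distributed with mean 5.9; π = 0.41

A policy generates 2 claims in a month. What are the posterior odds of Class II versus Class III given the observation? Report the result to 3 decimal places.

The posterior odds equal the prior odds times the likelihood ratio: (π_i/π_j)·(f_i(x)/f_j(x)).
Poisson probabilities:
  f_I = e^(−3.1)·3.1^2/2! = 0.216461
  f_II = e^(−4.4)·4.4^2/2! = 0.118845
  f_III = e^(−5.9)·5.9^2/2! = 0.04768
0.0332765 / 0.0195488 ≈ 1.702

1.702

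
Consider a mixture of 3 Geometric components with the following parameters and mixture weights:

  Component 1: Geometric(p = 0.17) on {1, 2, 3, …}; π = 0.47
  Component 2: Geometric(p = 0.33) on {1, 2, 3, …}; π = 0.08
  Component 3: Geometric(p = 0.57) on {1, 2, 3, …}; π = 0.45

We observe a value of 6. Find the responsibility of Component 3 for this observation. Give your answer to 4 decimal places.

0.0972

By Bayes' theorem, P(k | x) = w_k f_k(x) / Σ_j w_j f_j(x).
Geometric probabilities:
  p_1 = 0.17·(1−0.17)^5 = 0.17·0.393904 = 0.0669637
  p_2 = 0.33·(1−0.33)^5 = 0.33·0.135013 = 0.0445541
  p_3 = 0.57·(1−0.57)^5 = 0.57·0.0147008 = 0.00837948
Multiply by the mixture weights:
  w_1·p_1 = 0.47 × 0.0669637 = 0.0314729
  w_2·p_2 = 0.08 × 0.0445541 = 0.00356433
  w_3·p_3 = 0.45 × 0.00837948 = 0.00377077
Normaliser: 0.0314729 + 0.00356433 + 0.00377077 = 0.038808
P(Component 3 | data) ≈ 0.0972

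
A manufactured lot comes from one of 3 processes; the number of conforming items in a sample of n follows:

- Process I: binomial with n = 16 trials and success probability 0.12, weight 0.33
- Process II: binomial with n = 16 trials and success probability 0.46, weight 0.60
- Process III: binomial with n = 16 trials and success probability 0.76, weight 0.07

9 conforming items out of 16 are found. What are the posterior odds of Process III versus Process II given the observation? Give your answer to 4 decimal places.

Since P(k|x) ∝ w_k f_k(x), the posterior odds are w_i f_i(x) / (w_j f_j(x)).
Component likelihoods at x = 9 conforming items out of 16:
  f_I = 2.41233e-05
  f_II = 0.141255
  f_III = 0.0443841
0.00310688 / 0.0847528 ≈ 0.0367

0.0367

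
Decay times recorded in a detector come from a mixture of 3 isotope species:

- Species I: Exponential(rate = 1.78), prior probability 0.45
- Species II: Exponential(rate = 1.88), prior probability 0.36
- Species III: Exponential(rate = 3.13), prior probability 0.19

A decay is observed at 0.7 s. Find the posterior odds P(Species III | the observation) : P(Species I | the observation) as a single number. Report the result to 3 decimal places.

Since P(k|x) ∝ π_k f_k(x), the posterior odds are π_i f_i(x) / (π_j f_j(x)).
Evaluate each component's likelihood at the observed value:
  L_I = 1.78·e^(−1.78·0.7) = 1.78·e^(−1.2460) = 0.512023
  L_II = 1.88·e^(−1.88·0.7) = 1.88·e^(−1.3160) = 0.504227
  L_III = 3.13·e^(−3.13·0.7) = 3.13·e^(−2.1910) = 0.349949
0.0664904 / 0.23041 ≈ 0.289

0.289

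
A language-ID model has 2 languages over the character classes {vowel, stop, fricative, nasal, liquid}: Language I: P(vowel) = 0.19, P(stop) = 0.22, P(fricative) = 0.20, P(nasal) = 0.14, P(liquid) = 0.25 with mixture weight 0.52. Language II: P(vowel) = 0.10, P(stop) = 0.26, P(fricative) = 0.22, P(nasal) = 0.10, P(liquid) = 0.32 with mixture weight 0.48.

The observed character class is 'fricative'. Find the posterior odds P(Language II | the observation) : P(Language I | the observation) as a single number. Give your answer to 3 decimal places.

1.015

The posterior odds equal the prior odds times the likelihood ratio: (P(Z=i)/P(Z=j))·(f_i(x)/f_j(x)).
Component likelihoods at x = 'fricative':
  f_I = P(fricative | comp) = 0.20
  f_II = P(fricative | comp) = 0.22
Posterior odds = (P(Z=II)·f_II) / (P(Z=I)·f_I) = (0.48·0.22) / (0.52·0.2) = 0.1056 / 0.104 ≈ 1.015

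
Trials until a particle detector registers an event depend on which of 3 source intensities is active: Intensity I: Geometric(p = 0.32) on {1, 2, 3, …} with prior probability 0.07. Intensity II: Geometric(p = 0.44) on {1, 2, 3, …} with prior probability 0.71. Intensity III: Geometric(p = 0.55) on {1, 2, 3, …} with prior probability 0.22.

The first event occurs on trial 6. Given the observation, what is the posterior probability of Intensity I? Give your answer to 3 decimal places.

Apply Bayes' rule: the posterior for each component is proportional to its prior times its likelihood at x.
Component likelihoods at x = 6:
  L_I = 0.32·(1−0.32)^5 = 0.32·0.145393 = 0.0465259
  L_II = 0.44·(1−0.44)^5 = 0.44·0.0550732 = 0.0242322
  L_III = 0.55·(1−0.55)^5 = 0.55·0.0184528 = 0.010149
Prior × likelihood for each component:
  π_I·L_I = 0.07 × 0.0465259 = 0.00325681
  π_II·L_II = 0.71 × 0.0242322 = 0.0172049
  π_III·L_III = 0.22 × 0.010149 = 0.00223279
Marginal: 0.00325681 + 0.0172049 + 0.00223279 = 0.0226945
P(Intensity I | x) ≈ 0.144

0.144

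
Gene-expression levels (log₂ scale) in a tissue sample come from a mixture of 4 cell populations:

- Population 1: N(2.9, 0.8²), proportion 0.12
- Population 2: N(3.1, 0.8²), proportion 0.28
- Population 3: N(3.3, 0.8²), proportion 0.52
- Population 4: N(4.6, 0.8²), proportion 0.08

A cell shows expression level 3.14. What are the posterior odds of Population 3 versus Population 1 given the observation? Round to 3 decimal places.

Since P(k|x) ∝ P(Z=k) f_k(x), the posterior odds are P(Z=i) f_i(x) / (P(Z=j) f_j(x)).
Normal densities:
  p_1 = 0.476735
  p_2 = 0.498055
  p_3 = 0.488803
  p_4 = 0.0943157
Posterior odds = (P(Z=3)·p_3) / (P(Z=1)·p_1) = (0.52·0.488803) / (0.12·0.476735) = 0.254178 / 0.0572082 ≈ 4.443

4.443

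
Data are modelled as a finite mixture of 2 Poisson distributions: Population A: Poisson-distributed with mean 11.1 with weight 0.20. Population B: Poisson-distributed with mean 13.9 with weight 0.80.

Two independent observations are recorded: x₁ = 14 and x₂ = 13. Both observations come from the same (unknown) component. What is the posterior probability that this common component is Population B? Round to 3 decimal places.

Posterior ∝ prior × likelihood, so P(k | x) ∝ P(Z=k) f_k(x); normalise over all components.
Since both observations come from the same component, the likelihood for component k is f_k(x₁)·f_k(x₂).
  L_A = [e^(−11.1)·11.1^14/14! = 0.0747213] × [0.0942431] = 0.00704197
  L_B = [e^(−13.9)·13.9^14/14! = 0.105951] × [0.106713] = 0.0113064
Prior × likelihood for each component:
  P(Z=A)·L_A = 0.20 × 0.00704197 = 0.00140839
  P(Z=B)·L_B = 0.80 × 0.0113064 = 0.00904512
Sum: 0.00140839 + 0.00904512 = 0.0104535
So the posterior for Population B is 0.00904512 / 0.0104535 ≈ 0.865.

0.865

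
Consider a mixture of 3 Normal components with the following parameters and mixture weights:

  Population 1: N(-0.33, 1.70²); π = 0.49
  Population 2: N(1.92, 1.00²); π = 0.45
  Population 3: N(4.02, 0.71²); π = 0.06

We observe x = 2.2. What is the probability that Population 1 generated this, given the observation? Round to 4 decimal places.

Posterior ∝ prior × likelihood, so P(k | x) ∝ π_k f_k(x); normalise over all components.
Evaluate each component's likelihood at the observed value:
  L_1 = (1/(1.70·√(2π)))·exp(−(2.2−-0.33)²/(2·1.70²)) = 0.234672·exp(-1.10742) = 0.0775379
  L_2 = (1/(1.00·√(2π)))·exp(−(2.2−1.92)²/(2·1.00²)) = 0.398942·exp(-0.03920) = 0.383606
  L_3 = (1/(0.71·√(2π)))·exp(−(2.2−4.02)²/(2·0.71²)) = 0.561891·exp(-3.28546) = 0.0210279
Unnormalised posteriors:
  π_1·L_1 = 0.49 × 0.0775379 = 0.0379936
  π_2·L_2 = 0.45 × 0.383606 = 0.172623
  π_3·L_3 = 0.06 × 0.0210279 = 0.00126167
Sum: 0.0379936 + 0.172623 + 0.00126167 = 0.211878
So the posterior for Population 1 is 0.0379936 / 0.211878 ≈ 0.1793.

0.1793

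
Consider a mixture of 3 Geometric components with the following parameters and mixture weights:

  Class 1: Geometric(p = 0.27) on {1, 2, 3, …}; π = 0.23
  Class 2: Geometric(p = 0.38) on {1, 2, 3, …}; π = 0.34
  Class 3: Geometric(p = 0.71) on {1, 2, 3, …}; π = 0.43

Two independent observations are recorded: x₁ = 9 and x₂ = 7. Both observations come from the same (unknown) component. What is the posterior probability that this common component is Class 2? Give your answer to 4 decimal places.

0.2293

By Bayes' theorem, P(k | x) = P(Z=k) f_k(x) / Σ_j P(Z=j) f_j(x).
Since both observations come from the same component, the likelihood for component k is f_k(x₁)·f_k(x₂).
  f_1 = [0.0217744] × [0.0408602] = 0.000889708
  f_2 = [0.00829692] × [0.0215841] = 0.000179082
  f_3 = [3.55175e-05] × [0.000422325] = 1.49999e-08
Prior × likelihood for each component:
  P(Z=1)·f_1 = 0.23 × 0.000889708 = 0.000204633
  P(Z=2)·f_2 = 0.34 × 0.000179082 = 6.08877e-05
  P(Z=3)·f_3 = 0.43 × 1.49999e-08 = 6.44996e-09
Evidence: 0.000204633 + 6.08877e-05 + 6.44996e-09 = 0.000265527
Responsibility of Class 2: 6.08877e-05 / 0.000265527 ≈ 0.2293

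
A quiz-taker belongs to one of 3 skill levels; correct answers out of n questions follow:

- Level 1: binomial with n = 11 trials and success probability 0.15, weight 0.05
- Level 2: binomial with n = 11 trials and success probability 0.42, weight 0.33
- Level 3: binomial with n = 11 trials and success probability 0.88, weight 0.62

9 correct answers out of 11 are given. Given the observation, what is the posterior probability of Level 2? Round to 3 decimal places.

P(component k | x) = π_k·f_k(x) / marginal(x), where marginal(x) = Σ_j π_j·f_j(x).
Evaluate each component's likelihood at the observed value:
  p_1 = 1.52764e-06
  p_2 = 0.00752423
  p_3 = 0.250651
Prior × likelihood for each component:
  π_1·p_1 = 0.05 × 1.52764e-06 = 7.63821e-08
  π_2·p_2 = 0.33 × 0.00752423 = 0.002483
  π_3·p_3 = 0.62 × 0.250651 = 0.155404
Marginal: 7.63821e-08 + 0.002483 + 0.155404 = 0.157887
P(Level 2 | 9 correct answers out of 11) = 0.002483 / 0.157887 ≈ 0.016

0.016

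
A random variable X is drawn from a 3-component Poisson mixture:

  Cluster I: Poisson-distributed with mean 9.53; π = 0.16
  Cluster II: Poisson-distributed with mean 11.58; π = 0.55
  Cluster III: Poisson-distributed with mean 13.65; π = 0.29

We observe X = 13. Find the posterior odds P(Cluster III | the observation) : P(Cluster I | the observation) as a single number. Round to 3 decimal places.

Since P(k|x) ∝ w_k f_k(x), the posterior odds are w_i f_i(x) / (w_j f_j(x)).
Component likelihoods at x = 13:
  p_I = e^(−9.53)·9.53^13/13! = 0.062388
  p_II = e^(−11.58)·11.58^13/13! = 0.101112
  p_III = e^(−13.65)·13.65^13/13! = 0.108224
Odds = (0.29/0.16) × (0.108224/0.062388) = 1.8125 × 1.7347 ≈ 3.144

3.144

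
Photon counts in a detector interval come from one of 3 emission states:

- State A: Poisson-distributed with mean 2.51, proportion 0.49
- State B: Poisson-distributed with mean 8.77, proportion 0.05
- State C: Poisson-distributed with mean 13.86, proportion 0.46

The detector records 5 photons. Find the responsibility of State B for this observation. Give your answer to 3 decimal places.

Posterior ∝ prior × likelihood, so P(k | x) ∝ π_k f_k(x); normalise over all components.
Poisson probabilities:
  f_A = 0.0674696
  f_B = 0.0671513
  f_C = 0.00407674
Prior × likelihood for each component:
  π_A·f_A = 0.49 × 0.0674696 = 0.0330601
  π_B·f_B = 0.05 × 0.0671513 = 0.00335756
  π_C·f_C = 0.46 × 0.00407674 = 0.0018753
Marginal: 0.0330601 + 0.00335756 + 0.0018753 = 0.038293
P(State B | data) ≈ 0.088

0.088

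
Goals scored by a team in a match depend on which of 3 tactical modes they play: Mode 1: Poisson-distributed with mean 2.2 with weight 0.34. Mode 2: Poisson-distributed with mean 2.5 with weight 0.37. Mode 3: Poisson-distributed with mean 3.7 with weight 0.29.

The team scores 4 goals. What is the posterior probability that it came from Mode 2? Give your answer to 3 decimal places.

0.348

P(component k | x) = w_k·f_k(x) / marginal(x), where marginal(x) = Σ_j w_j·f_j(x).
Evaluate each component's likelihood at the observed value:
  p_1 = 0.108151
  p_2 = 0.133602
  p_3 = 0.193066
Prior × likelihood for each component:
  w_1·p_1 = 0.34 × 0.108151 = 0.0367714
  w_2·p_2 = 0.37 × 0.133602 = 0.0494327
  w_3·p_3 = 0.29 × 0.193066 = 0.0559892
Marginal: 0.0367714 + 0.0494327 + 0.0559892 = 0.142193
Responsibility of Mode 2: 0.0494327 / 0.142193 ≈ 0.348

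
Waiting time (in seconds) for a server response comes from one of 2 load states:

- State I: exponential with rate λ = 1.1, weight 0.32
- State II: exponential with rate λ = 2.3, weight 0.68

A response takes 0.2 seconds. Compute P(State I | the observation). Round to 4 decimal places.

0.2225

Posterior ∝ prior × likelihood, so P(k | x) ∝ w_k f_k(x); normalise over all components.
Exponential densities:
  p_I = 1.1·e^(−1.1·0.2) = 1.1·e^(−0.2200) = 0.882771
  p_II = 2.3·e^(−2.3·0.2) = 2.3·e^(−0.4600) = 1.45195
Unnormalised posteriors:
  w_I·p_I = 0.32 × 0.882771 = 0.282487
  w_II·p_II = 0.68 × 1.45195 = 0.987328
Normaliser: 0.282487 + 0.987328 = 1.26981
P(State I | data) = 0.282487 / 1.26981 ≈ 0.2225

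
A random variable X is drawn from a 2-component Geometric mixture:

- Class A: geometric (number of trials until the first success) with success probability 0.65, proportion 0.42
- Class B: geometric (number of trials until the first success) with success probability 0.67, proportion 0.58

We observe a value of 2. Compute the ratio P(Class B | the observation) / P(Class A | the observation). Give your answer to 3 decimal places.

Only the two components matter; the odds are (π_i f_i(x)) / (π_j f_j(x)).
Evaluate each component's likelihood at the observed value:
  L_A = 0.2275
  L_B = 0.2211
0.128238 / 0.09555 ≈ 1.342

1.342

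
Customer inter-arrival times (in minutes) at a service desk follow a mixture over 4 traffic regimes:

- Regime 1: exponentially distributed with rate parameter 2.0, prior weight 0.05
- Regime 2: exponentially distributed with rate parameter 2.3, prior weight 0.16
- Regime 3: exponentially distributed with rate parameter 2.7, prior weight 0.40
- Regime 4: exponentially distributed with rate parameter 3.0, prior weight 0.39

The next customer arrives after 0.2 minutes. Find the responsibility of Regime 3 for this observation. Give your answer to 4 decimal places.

0.4007

The responsibility of component k is π_k f_k(x) divided by Σ_j π_j f_j(x).
Evaluate each component's likelihood at the observed value:
  f_1 = 1.34064
  f_2 = 1.45195
  f_3 = 1.57342
  f_4 = 1.64643
Multiply by the mixture weights:
  π_1·f_1 = 0.05 × 1.34064 = 0.067032
  π_2·f_2 = 0.16 × 1.45195 = 0.232312
  π_3·f_3 = 0.40 × 1.57342 = 0.629368
  π_4·f_4 = 0.39 × 1.64643 = 0.64211
Normaliser: 0.067032 + 0.232312 + 0.629368 + 0.64211 = 1.57082
So the posterior for Regime 3 is 0.629368 / 1.57082 ≈ 0.4007.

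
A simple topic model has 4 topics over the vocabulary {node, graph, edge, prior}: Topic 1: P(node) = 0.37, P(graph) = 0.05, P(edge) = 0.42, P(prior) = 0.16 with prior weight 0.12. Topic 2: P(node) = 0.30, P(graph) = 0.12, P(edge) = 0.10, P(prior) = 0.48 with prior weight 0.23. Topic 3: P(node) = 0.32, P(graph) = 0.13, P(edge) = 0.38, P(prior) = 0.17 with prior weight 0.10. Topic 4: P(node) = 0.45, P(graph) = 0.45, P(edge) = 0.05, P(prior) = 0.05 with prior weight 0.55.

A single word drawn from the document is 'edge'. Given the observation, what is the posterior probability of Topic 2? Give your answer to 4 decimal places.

0.1656

The responsibility of component k is π_k f_k(x) divided by Σ_j π_j f_j(x).
Categorical probabilities:
  f_1 = P(edge | comp) = 0.42
  f_2 = P(edge | comp) = 0.10
  f_3 = P(edge | comp) = 0.38
  f_4 = P(edge | comp) = 0.05
Unnormalised posteriors:
  π_1·f_1 = 0.12 × 0.42 = 0.0504
  π_2·f_2 = 0.23 × 0.1 = 0.023
  π_3·f_3 = 0.10 × 0.38 = 0.038
  π_4·f_4 = 0.55 × 0.05 = 0.0275
Sum: 0.0504 + 0.023 + 0.038 + 0.0275 = 0.1389
Responsibility of Topic 2: 0.023 / 0.1389 ≈ 0.1656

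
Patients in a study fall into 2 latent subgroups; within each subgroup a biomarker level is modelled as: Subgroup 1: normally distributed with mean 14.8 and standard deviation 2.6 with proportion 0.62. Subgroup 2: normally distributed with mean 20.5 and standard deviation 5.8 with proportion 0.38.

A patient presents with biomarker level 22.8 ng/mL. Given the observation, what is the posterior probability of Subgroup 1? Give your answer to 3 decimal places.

Apply Bayes' rule: the posterior for each component is proportional to its prior times its likelihood at x.
Component likelihoods at x = 22.8 ng/mL:
  p_1 = (1/(2.6·√(2π)))·exp(−(22.8−14.8)²/(2·2.6²)) = 0.153439·exp(-4.73373) = 0.00134929
  p_2 = (1/(5.8·√(2π)))·exp(−(22.8−20.5)²/(2·5.8²)) = 0.068783·exp(-0.07863) = 0.0635821
Multiply by the mixture weights:
  π_1·p_1 = 0.62 × 0.00134929 = 0.000836559
  π_2·p_2 = 0.38 × 0.0635821 = 0.0241612
Sum: 0.000836559 + 0.0241612 = 0.0249978
P(Subgroup 1 | data) ≈ 0.033

0.033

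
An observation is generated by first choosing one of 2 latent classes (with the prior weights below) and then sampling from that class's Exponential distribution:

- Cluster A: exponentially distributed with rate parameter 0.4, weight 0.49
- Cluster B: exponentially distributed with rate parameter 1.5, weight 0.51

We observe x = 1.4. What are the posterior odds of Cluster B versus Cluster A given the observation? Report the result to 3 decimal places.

0.837

Only the two components matter; the odds are (π_i f_i(x)) / (π_j f_j(x)).
Evaluate each component's likelihood at the observed value:
  p_A = 0.4·e^(−0.4·1.4) = 0.4·e^(−0.5600) = 0.228484
  p_B = 1.5·e^(−1.5·1.4) = 1.5·e^(−2.1000) = 0.183685
0.0936792 / 0.111957 ≈ 0.837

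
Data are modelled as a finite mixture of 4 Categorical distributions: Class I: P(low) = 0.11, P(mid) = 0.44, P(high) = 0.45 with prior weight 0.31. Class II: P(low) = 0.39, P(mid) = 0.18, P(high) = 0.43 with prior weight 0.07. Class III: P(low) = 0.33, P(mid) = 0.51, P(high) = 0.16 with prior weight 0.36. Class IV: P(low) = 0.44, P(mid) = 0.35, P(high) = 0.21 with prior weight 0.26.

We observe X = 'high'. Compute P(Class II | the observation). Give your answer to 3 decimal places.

P(component k | x) = π_k·f_k(x) / marginal(x), where marginal(x) = Σ_j π_j·f_j(x).
Categorical probabilities:
  p_I = 0.45
  p_II = 0.43
  p_III = 0.16
  p_IV = 0.21
Prior × likelihood for each component:
  π_I·p_I = 0.31 × 0.45 = 0.1395
  π_II·p_II = 0.07 × 0.43 = 0.0301
  π_III·p_III = 0.36 × 0.16 = 0.0576
  π_IV·p_IV = 0.26 × 0.21 = 0.0546
Evidence: 0.1395 + 0.0301 + 0.0576 + 0.0546 = 0.2818
P(Class II | 'high') = 0.0301 / 0.2818 ≈ 0.107

0.107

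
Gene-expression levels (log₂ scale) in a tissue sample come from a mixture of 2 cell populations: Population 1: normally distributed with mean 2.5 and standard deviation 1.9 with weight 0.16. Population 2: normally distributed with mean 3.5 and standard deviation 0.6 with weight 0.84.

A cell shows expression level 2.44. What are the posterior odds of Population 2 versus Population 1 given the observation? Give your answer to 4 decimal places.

3.4933

Only the two components matter; the odds are (π_i f_i(x)) / (π_j f_j(x)).
Evaluate each component's likelihood at the observed value:
  p_1 = (1/(1.9·√(2π)))·exp(−(2.44−2.5)²/(2·1.9²)) = 0.209970·exp(-0.00050) = 0.209865
  p_2 = (1/(0.6·√(2π)))·exp(−(2.44−3.5)²/(2·0.6²)) = 0.664904·exp(-1.56056) = 0.139643
Posterior odds = (π_2·p_2) / (π_1·p_1) = (0.84·0.139643) / (0.16·0.209865) = 0.1173 / 0.0335784 ≈ 3.4933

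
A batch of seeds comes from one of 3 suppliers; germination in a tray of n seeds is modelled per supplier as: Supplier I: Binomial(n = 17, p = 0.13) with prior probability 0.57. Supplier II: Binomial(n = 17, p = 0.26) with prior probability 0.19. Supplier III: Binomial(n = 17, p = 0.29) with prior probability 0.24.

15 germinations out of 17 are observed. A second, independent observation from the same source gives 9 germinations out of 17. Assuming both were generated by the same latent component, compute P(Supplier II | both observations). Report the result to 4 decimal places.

Posterior ∝ prior × likelihood, so P(k | x) ∝ w_k f_k(x); normalise over all components.
Since both observations come from the same component, the likelihood for component k is f_k(x₁)·f_k(x₂).
  p_I = [5.26899e-12] × [8.46115e-05] = 4.45817e-16
  p_II = [1.24912e-07] × [0.0118686] = 1.48252e-09
  p_III = [5.91596e-07] × [0.0227737] = 1.34728e-08
Prior × likelihood for each component:
  w_I·p_I = 0.57 × 4.45817e-16 = 2.54116e-16
  w_II·p_II = 0.19 × 1.48252e-09 = 2.81679e-10
  w_III·p_III = 0.24 × 1.34728e-08 = 3.23348e-09
Sum: 2.54116e-16 + 2.81679e-10 + 3.23348e-09 = 3.51516e-09
So the posterior for Supplier II is 2.81679e-10 / 3.51516e-09 ≈ 0.0801.

0.0801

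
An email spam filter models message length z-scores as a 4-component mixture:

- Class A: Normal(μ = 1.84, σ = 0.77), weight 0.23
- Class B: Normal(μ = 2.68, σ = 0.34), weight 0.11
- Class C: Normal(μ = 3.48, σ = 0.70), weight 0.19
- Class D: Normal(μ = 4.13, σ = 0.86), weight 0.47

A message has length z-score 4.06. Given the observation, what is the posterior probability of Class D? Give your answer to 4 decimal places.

0.7341

The responsibility of component k is π_k f_k(x) divided by Σ_j π_j f_j(x).
Evaluate each component's likelihood at the observed value:
  f_A = 0.00811732
  f_B = 0.000310554
  f_C = 0.404328
  f_D = 0.462352
Unnormalised posteriors:
  π_A·f_A = 0.23 × 0.00811732 = 0.00186698
  π_B·f_B = 0.11 × 0.000310554 = 3.41609e-05
  π_C·f_C = 0.19 × 0.404328 = 0.0768223
  π_D·f_D = 0.47 × 0.462352 = 0.217306
Marginal: 0.00186698 + 3.41609e-05 + 0.0768223 + 0.217306 = 0.296029
Responsibility of Class D: 0.217306 / 0.296029 ≈ 0.7341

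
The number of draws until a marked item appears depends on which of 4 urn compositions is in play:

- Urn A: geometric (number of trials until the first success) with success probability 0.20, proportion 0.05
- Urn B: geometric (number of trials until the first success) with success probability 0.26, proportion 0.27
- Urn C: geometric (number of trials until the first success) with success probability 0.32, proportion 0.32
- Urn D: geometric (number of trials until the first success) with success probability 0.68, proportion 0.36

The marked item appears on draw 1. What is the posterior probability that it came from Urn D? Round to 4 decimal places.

By Bayes' theorem, P(k | x) = π_k f_k(x) / Σ_j π_j f_j(x).
Evaluate each component's likelihood at the observed value:
  p_A = 0.20·(1−0.20)^0 = 0.20·1 = 0.2
  p_B = 0.26·(1−0.26)^0 = 0.26·1 = 0.26
  p_C = 0.32·(1−0.32)^0 = 0.32·1 = 0.32
  p_D = 0.68·(1−0.68)^0 = 0.68·1 = 0.68
Prior × likelihood for each component:
  π_A·p_A = 0.05 × 0.2 = 0.01
  π_B·p_B = 0.27 × 0.26 = 0.0702
  π_C·p_C = 0.32 × 0.32 = 0.1024
  π_D·p_D = 0.36 × 0.68 = 0.2448
Marginal: 0.01 + 0.0702 + 0.1024 + 0.2448 = 0.4274
So the posterior for Urn D is 0.2448 / 0.4274 ≈ 0.5728.

0.5728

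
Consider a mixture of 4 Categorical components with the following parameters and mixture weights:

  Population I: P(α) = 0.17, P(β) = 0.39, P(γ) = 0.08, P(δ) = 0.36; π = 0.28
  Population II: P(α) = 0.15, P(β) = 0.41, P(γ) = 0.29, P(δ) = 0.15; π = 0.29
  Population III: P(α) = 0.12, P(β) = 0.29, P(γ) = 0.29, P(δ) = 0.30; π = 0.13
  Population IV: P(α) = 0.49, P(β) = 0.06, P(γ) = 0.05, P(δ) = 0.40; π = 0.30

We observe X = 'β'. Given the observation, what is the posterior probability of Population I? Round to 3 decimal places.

0.385

P(component k | x) = π_k·f_k(x) / marginal(x), where marginal(x) = Σ_j π_j·f_j(x).
Categorical probabilities:
  L_I = P(β | comp) = 0.39
  L_II = P(β | comp) = 0.41
  L_III = P(β | comp) = 0.29
  L_IV = P(β | comp) = 0.06
Multiply by the mixture weights:
  π_I·L_I = 0.28 × 0.39 = 0.1092
  π_II·L_II = 0.29 × 0.41 = 0.1189
  π_III·L_III = 0.13 × 0.29 = 0.0377
  π_IV·L_IV = 0.30 × 0.06 = 0.018
Evidence: 0.1092 + 0.1189 + 0.0377 + 0.018 = 0.2838
P(Population I | the observation) = 0.1092 / 0.2838 ≈ 0.385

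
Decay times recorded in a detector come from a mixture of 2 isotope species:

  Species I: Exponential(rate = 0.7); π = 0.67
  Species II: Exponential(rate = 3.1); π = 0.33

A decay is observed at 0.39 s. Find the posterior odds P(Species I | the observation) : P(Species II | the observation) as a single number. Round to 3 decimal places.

1.169

Posterior odds = (w_i f_i(x)) / (w_j f_j(x)); the normalising sum cancels.
Evaluate each component's likelihood at the observed value:
  p_I = 0.7·e^(−0.7·0.39) = 0.7·e^(−0.2730) = 0.532765
  p_II = 3.1·e^(−3.1·0.39) = 3.1·e^(−1.2090) = 0.925336
Posterior odds = (w_I·p_I) / (w_II·p_II) = (0.67·0.532765) / (0.33·0.925336) = 0.356953 / 0.305361 ≈ 1.169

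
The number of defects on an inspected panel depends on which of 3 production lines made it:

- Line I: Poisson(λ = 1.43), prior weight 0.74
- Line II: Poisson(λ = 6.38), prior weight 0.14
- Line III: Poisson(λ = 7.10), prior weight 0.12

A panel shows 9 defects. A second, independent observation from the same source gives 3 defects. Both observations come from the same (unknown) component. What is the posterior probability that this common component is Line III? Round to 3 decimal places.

0.422

P(component k | x) = w_k·f_k(x) / marginal(x), where marginal(x) = Σ_j w_j·f_j(x).
Since both observations come from the same component, the likelihood for component k is f_k(x₁)·f_k(x₂).
  p_I = [1.649e-05] × [0.116631] = 1.92325e-06
  p_II = [0.0818134] × [0.0733689] = 0.00600256
  p_III = [0.104249] × [0.049219] = 0.00513103
Multiply by the mixture weights:
  w_I·p_I = 0.74 × 1.92325e-06 = 1.42321e-06
  w_II·p_II = 0.14 × 0.00600256 = 0.000840358
  w_III·p_III = 0.12 × 0.00513103 = 0.000615723
Normaliser: 1.42321e-06 + 0.000840358 + 0.000615723 = 0.0014575
Responsibility of Line III: 0.000615723 / 0.0014575 ≈ 0.422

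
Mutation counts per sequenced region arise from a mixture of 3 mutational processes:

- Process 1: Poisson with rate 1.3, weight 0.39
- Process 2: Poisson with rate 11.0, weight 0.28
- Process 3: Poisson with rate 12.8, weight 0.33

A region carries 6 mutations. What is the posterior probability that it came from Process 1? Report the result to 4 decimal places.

0.0401

By Bayes' theorem, P(k | x) = π_k f_k(x) / Σ_j π_j f_j(x).
Poisson probabilities:
  f_1 = e^(−1.3)·1.3^6/6! = 0.00182703
  f_2 = e^(−11.0)·11.0^6/6! = 0.0410946
  f_3 = e^(−12.8)·12.8^6/6! = 0.0168639
Prior × likelihood for each component:
  π_1·f_1 = 0.39 × 0.00182703 = 0.00071254
  π_2·f_2 = 0.28 × 0.0410946 = 0.0115065
  π_3·f_3 = 0.33 × 0.0168639 = 0.00556509
Sum: 0.00071254 + 0.0115065 + 0.00556509 = 0.0177841
So the posterior for Process 1 is 0.00071254 / 0.0177841 ≈ 0.0401.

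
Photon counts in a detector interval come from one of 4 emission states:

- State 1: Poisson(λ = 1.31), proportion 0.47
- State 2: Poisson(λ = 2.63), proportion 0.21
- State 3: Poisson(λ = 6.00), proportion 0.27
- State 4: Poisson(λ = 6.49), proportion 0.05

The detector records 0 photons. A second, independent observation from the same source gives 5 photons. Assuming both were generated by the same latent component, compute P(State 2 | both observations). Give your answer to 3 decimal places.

0.484

Apply Bayes' rule: the posterior for each component is proportional to its prior times its likelihood at x.
Since both observations come from the same component, the likelihood for component k is f_k(x₁)·f_k(x₂).
  p_1 = [e^(−1.31)·1.31^0/0! = 0.26982] × [0.0086746] = 0.00234058
  p_2 = [e^(−2.63)·2.63^0/0! = 0.0720785] × [0.0755793] = 0.00544764
  p_3 = [e^(−6.00)·6.00^0/0! = 0.00247875] × [0.160623] = 0.000398145
  p_4 = [e^(−6.49)·6.49^0/0! = 0.00151855] × [0.145704] = 0.000221258
Unnormalised posteriors:
  P(Z=1)·p_1 = 0.47 × 0.00234058 = 0.00110007
  P(Z=2)·p_2 = 0.21 × 0.00544764 = 0.001144
  P(Z=3)·p_3 = 0.27 × 0.000398145 = 0.000107499
  P(Z=4)·p_4 = 0.05 × 0.000221258 = 1.10629e-05
Sum: 0.00110007 + 0.001144 + 0.000107499 + 1.10629e-05 = 0.00236264
So the posterior for State 2 is 0.001144 / 0.00236264 ≈ 0.484.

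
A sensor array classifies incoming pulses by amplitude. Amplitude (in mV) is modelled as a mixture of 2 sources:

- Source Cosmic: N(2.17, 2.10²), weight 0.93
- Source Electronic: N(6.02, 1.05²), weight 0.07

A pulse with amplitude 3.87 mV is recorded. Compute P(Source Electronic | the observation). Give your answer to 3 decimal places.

0.025

Posterior ∝ prior × likelihood, so P(k | x) ∝ π_k f_k(x); normalise over all components.
Component likelihoods at x = 3.87 mV:
  L_Cosmic = 0.136895
  L_Electronic = 0.0466958
Multiply by the mixture weights:
  π_Cosmic·L_Cosmic = 0.93 × 0.136895 = 0.127312
  π_Electronic·L_Electronic = 0.07 × 0.0466958 = 0.00326871
Normaliser: 0.127312 + 0.00326871 = 0.130581
P(Source Electronic | data) ≈ 0.025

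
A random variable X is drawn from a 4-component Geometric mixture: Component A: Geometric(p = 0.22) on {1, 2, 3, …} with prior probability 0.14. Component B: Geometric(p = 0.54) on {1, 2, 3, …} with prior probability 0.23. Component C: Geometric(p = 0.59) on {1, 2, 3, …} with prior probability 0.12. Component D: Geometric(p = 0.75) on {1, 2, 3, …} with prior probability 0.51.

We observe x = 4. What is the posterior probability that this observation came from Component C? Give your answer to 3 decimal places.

Apply Bayes' rule: the posterior for each component is proportional to its prior times its likelihood at x.
Geometric probabilities:
  f_A = 0.22·(1−0.22)^3 = 0.22·0.474552 = 0.104401
  f_B = 0.54·(1−0.54)^3 = 0.54·0.097336 = 0.0525614
  f_C = 0.59·(1−0.59)^3 = 0.59·0.068921 = 0.0406634
  f_D = 0.75·(1−0.75)^3 = 0.75·0.015625 = 0.0117188
Unnormalised posteriors:
  P(Z=A)·f_A = 0.14 × 0.104401 = 0.0146162
  P(Z=B)·f_B = 0.23 × 0.0525614 = 0.0120891
  P(Z=C)·f_C = 0.12 × 0.0406634 = 0.00487961
  P(Z=D)·f_D = 0.51 × 0.0117188 = 0.00597656
Denominator: 0.0146162 + 0.0120891 + 0.00487961 + 0.00597656 = 0.0375615
Responsibility of Component C: 0.00487961 / 0.0375615 ≈ 0.130

0.130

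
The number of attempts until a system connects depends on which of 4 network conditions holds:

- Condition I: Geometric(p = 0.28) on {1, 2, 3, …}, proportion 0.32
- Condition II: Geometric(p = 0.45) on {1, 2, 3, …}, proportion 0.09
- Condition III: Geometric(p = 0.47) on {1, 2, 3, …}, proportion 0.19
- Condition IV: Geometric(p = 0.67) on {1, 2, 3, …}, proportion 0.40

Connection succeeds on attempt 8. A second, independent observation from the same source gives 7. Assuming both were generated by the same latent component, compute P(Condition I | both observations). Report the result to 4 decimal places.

0.9493

The responsibility of component k is π_k f_k(x) divided by Σ_j π_j f_j(x).
Since both observations come from the same component, the likelihood for component k is f_k(x₁)·f_k(x₂).
  p_I = [0.0280857] × [0.0390079] = 0.00109557
  p_II = [0.00685096] × [0.0124563] = 8.53375e-05
  p_III = [0.00552114] × [0.0104172] = 5.75151e-05
  p_IV = [0.000285544] × [0.000865284] = 2.47076e-07
Unnormalised posteriors:
  π_I·p_I = 0.32 × 0.00109557 = 0.000350581
  π_II·p_II = 0.09 × 8.53375e-05 = 7.68038e-06
  π_III·p_III = 0.19 × 5.75151e-05 = 1.09279e-05
  π_IV·p_IV = 0.40 × 2.47076e-07 = 9.88305e-08
Denominator: 0.000350581 + 7.68038e-06 + 1.09279e-05 + 9.88305e-08 = 0.000369288
So the posterior for Condition I is 0.000350581 / 0.000369288 ≈ 0.9493.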